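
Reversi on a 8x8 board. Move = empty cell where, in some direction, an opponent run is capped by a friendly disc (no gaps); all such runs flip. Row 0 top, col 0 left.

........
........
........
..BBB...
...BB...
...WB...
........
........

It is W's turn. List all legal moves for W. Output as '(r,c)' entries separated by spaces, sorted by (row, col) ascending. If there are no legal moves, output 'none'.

(2,1): no bracket -> illegal
(2,2): no bracket -> illegal
(2,3): flips 2 -> legal
(2,4): no bracket -> illegal
(2,5): no bracket -> illegal
(3,1): no bracket -> illegal
(3,5): flips 1 -> legal
(4,1): no bracket -> illegal
(4,2): no bracket -> illegal
(4,5): no bracket -> illegal
(5,2): no bracket -> illegal
(5,5): flips 1 -> legal
(6,3): no bracket -> illegal
(6,4): no bracket -> illegal
(6,5): no bracket -> illegal

Answer: (2,3) (3,5) (5,5)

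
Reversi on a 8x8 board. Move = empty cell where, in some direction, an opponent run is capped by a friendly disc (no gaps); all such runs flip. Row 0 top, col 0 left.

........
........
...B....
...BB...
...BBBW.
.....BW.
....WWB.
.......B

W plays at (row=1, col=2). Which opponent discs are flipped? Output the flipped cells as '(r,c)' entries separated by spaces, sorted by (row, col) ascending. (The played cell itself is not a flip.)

Dir NW: first cell '.' (not opp) -> no flip
Dir N: first cell '.' (not opp) -> no flip
Dir NE: first cell '.' (not opp) -> no flip
Dir W: first cell '.' (not opp) -> no flip
Dir E: first cell '.' (not opp) -> no flip
Dir SW: first cell '.' (not opp) -> no flip
Dir S: first cell '.' (not opp) -> no flip
Dir SE: opp run (2,3) (3,4) (4,5) capped by W -> flip

Answer: (2,3) (3,4) (4,5)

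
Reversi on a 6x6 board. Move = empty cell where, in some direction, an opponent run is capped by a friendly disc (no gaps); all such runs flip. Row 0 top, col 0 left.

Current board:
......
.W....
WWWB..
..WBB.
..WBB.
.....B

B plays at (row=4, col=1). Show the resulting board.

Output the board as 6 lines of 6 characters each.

Place B at (4,1); scan 8 dirs for brackets.
Dir NW: first cell '.' (not opp) -> no flip
Dir N: first cell '.' (not opp) -> no flip
Dir NE: opp run (3,2) capped by B -> flip
Dir W: first cell '.' (not opp) -> no flip
Dir E: opp run (4,2) capped by B -> flip
Dir SW: first cell '.' (not opp) -> no flip
Dir S: first cell '.' (not opp) -> no flip
Dir SE: first cell '.' (not opp) -> no flip
All flips: (3,2) (4,2)

Answer: ......
.W....
WWWB..
..BBB.
.BBBB.
.....B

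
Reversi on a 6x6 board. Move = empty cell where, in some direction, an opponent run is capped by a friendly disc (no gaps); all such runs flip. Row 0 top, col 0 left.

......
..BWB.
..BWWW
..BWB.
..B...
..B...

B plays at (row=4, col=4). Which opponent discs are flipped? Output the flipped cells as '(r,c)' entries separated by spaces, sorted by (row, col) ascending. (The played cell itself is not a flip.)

Answer: (3,3)

Derivation:
Dir NW: opp run (3,3) capped by B -> flip
Dir N: first cell 'B' (not opp) -> no flip
Dir NE: first cell '.' (not opp) -> no flip
Dir W: first cell '.' (not opp) -> no flip
Dir E: first cell '.' (not opp) -> no flip
Dir SW: first cell '.' (not opp) -> no flip
Dir S: first cell '.' (not opp) -> no flip
Dir SE: first cell '.' (not opp) -> no flip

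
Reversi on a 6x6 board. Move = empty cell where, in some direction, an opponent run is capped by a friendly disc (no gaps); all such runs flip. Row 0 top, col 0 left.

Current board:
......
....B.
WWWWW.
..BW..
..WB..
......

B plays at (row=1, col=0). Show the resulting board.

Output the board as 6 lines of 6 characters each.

Answer: ......
B...B.
WBWWW.
..BW..
..WB..
......

Derivation:
Place B at (1,0); scan 8 dirs for brackets.
Dir NW: edge -> no flip
Dir N: first cell '.' (not opp) -> no flip
Dir NE: first cell '.' (not opp) -> no flip
Dir W: edge -> no flip
Dir E: first cell '.' (not opp) -> no flip
Dir SW: edge -> no flip
Dir S: opp run (2,0), next='.' -> no flip
Dir SE: opp run (2,1) capped by B -> flip
All flips: (2,1)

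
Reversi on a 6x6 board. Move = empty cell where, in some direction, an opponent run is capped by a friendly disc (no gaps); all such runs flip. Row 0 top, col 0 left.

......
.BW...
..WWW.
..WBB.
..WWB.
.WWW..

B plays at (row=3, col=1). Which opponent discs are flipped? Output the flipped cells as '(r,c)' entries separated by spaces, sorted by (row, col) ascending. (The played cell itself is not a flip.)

Answer: (3,2)

Derivation:
Dir NW: first cell '.' (not opp) -> no flip
Dir N: first cell '.' (not opp) -> no flip
Dir NE: opp run (2,2), next='.' -> no flip
Dir W: first cell '.' (not opp) -> no flip
Dir E: opp run (3,2) capped by B -> flip
Dir SW: first cell '.' (not opp) -> no flip
Dir S: first cell '.' (not opp) -> no flip
Dir SE: opp run (4,2) (5,3), next=edge -> no flip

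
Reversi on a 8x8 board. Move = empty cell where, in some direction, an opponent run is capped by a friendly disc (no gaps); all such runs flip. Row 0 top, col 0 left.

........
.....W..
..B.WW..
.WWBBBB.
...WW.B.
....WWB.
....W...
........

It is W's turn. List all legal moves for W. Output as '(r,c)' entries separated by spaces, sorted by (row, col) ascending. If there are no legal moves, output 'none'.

(1,1): flips 2 -> legal
(1,2): flips 1 -> legal
(1,3): flips 1 -> legal
(2,1): no bracket -> illegal
(2,3): flips 1 -> legal
(2,6): flips 1 -> legal
(2,7): no bracket -> illegal
(3,7): flips 5 -> legal
(4,2): flips 1 -> legal
(4,5): flips 1 -> legal
(4,7): flips 1 -> legal
(5,7): flips 3 -> legal
(6,5): no bracket -> illegal
(6,6): no bracket -> illegal
(6,7): no bracket -> illegal

Answer: (1,1) (1,2) (1,3) (2,3) (2,6) (3,7) (4,2) (4,5) (4,7) (5,7)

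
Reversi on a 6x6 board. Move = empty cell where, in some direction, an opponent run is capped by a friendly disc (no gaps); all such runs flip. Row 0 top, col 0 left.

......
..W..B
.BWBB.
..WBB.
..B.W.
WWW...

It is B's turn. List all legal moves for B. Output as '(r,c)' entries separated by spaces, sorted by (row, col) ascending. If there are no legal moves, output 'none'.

Answer: (0,1) (0,2) (0,3) (1,1) (3,1) (4,1) (4,3) (5,4) (5,5)

Derivation:
(0,1): flips 1 -> legal
(0,2): flips 3 -> legal
(0,3): flips 1 -> legal
(1,1): flips 1 -> legal
(1,3): no bracket -> illegal
(3,1): flips 1 -> legal
(3,5): no bracket -> illegal
(4,0): no bracket -> illegal
(4,1): flips 1 -> legal
(4,3): flips 1 -> legal
(4,5): no bracket -> illegal
(5,3): no bracket -> illegal
(5,4): flips 1 -> legal
(5,5): flips 1 -> legal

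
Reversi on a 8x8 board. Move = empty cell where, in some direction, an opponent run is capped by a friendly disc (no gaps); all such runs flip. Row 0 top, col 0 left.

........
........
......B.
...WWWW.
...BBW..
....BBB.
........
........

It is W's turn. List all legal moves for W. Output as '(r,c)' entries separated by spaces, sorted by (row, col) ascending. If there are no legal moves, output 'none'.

Answer: (1,6) (1,7) (4,2) (5,2) (5,3) (6,3) (6,4) (6,5) (6,6) (6,7)

Derivation:
(1,5): no bracket -> illegal
(1,6): flips 1 -> legal
(1,7): flips 1 -> legal
(2,5): no bracket -> illegal
(2,7): no bracket -> illegal
(3,2): no bracket -> illegal
(3,7): no bracket -> illegal
(4,2): flips 2 -> legal
(4,6): no bracket -> illegal
(4,7): no bracket -> illegal
(5,2): flips 1 -> legal
(5,3): flips 2 -> legal
(5,7): no bracket -> illegal
(6,3): flips 1 -> legal
(6,4): flips 2 -> legal
(6,5): flips 1 -> legal
(6,6): flips 2 -> legal
(6,7): flips 1 -> legal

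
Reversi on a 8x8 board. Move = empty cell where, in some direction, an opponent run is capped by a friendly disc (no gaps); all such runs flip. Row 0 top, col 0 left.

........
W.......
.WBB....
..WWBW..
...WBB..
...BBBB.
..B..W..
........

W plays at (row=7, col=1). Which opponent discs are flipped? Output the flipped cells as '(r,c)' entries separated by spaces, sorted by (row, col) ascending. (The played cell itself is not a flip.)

Dir NW: first cell '.' (not opp) -> no flip
Dir N: first cell '.' (not opp) -> no flip
Dir NE: opp run (6,2) (5,3) (4,4) capped by W -> flip
Dir W: first cell '.' (not opp) -> no flip
Dir E: first cell '.' (not opp) -> no flip
Dir SW: edge -> no flip
Dir S: edge -> no flip
Dir SE: edge -> no flip

Answer: (4,4) (5,3) (6,2)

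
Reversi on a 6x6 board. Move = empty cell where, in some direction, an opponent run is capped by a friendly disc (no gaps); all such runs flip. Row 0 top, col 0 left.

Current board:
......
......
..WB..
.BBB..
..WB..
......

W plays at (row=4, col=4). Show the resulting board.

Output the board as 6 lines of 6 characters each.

Answer: ......
......
..WB..
.BBW..
..WWW.
......

Derivation:
Place W at (4,4); scan 8 dirs for brackets.
Dir NW: opp run (3,3) capped by W -> flip
Dir N: first cell '.' (not opp) -> no flip
Dir NE: first cell '.' (not opp) -> no flip
Dir W: opp run (4,3) capped by W -> flip
Dir E: first cell '.' (not opp) -> no flip
Dir SW: first cell '.' (not opp) -> no flip
Dir S: first cell '.' (not opp) -> no flip
Dir SE: first cell '.' (not opp) -> no flip
All flips: (3,3) (4,3)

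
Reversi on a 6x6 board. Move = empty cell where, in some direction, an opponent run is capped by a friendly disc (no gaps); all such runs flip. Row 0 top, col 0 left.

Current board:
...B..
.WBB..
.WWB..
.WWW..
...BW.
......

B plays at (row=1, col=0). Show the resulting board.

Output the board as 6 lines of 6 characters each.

Place B at (1,0); scan 8 dirs for brackets.
Dir NW: edge -> no flip
Dir N: first cell '.' (not opp) -> no flip
Dir NE: first cell '.' (not opp) -> no flip
Dir W: edge -> no flip
Dir E: opp run (1,1) capped by B -> flip
Dir SW: edge -> no flip
Dir S: first cell '.' (not opp) -> no flip
Dir SE: opp run (2,1) (3,2) capped by B -> flip
All flips: (1,1) (2,1) (3,2)

Answer: ...B..
BBBB..
.BWB..
.WBW..
...BW.
......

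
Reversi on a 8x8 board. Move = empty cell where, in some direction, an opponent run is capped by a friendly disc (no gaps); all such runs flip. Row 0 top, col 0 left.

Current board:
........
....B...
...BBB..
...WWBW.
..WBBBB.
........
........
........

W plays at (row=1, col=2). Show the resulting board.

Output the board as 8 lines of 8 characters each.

Answer: ........
..W.B...
...WBB..
...WWBW.
..WBBBB.
........
........
........

Derivation:
Place W at (1,2); scan 8 dirs for brackets.
Dir NW: first cell '.' (not opp) -> no flip
Dir N: first cell '.' (not opp) -> no flip
Dir NE: first cell '.' (not opp) -> no flip
Dir W: first cell '.' (not opp) -> no flip
Dir E: first cell '.' (not opp) -> no flip
Dir SW: first cell '.' (not opp) -> no flip
Dir S: first cell '.' (not opp) -> no flip
Dir SE: opp run (2,3) capped by W -> flip
All flips: (2,3)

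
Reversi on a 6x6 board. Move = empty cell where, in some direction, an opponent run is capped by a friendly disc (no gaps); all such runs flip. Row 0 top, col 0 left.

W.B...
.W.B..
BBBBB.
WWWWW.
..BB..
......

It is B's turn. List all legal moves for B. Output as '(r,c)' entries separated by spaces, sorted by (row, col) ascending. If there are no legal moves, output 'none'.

(0,1): flips 1 -> legal
(1,0): no bracket -> illegal
(1,2): no bracket -> illegal
(2,5): flips 1 -> legal
(3,5): no bracket -> illegal
(4,0): flips 2 -> legal
(4,1): flips 2 -> legal
(4,4): flips 2 -> legal
(4,5): flips 1 -> legal

Answer: (0,1) (2,5) (4,0) (4,1) (4,4) (4,5)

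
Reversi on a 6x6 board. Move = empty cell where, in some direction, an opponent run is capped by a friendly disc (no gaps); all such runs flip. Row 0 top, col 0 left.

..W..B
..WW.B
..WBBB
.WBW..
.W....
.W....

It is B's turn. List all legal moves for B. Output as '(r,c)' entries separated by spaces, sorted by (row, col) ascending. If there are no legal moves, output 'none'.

(0,1): flips 1 -> legal
(0,3): flips 1 -> legal
(0,4): no bracket -> illegal
(1,1): no bracket -> illegal
(1,4): no bracket -> illegal
(2,0): no bracket -> illegal
(2,1): flips 1 -> legal
(3,0): flips 1 -> legal
(3,4): flips 1 -> legal
(4,0): no bracket -> illegal
(4,2): flips 1 -> legal
(4,3): flips 1 -> legal
(4,4): no bracket -> illegal
(5,0): flips 1 -> legal
(5,2): no bracket -> illegal

Answer: (0,1) (0,3) (2,1) (3,0) (3,4) (4,2) (4,3) (5,0)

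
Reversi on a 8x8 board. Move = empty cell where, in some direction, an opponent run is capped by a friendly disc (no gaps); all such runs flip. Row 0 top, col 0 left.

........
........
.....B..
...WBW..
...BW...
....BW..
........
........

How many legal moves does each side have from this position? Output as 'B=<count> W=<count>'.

Answer: B=5 W=5

Derivation:
-- B to move --
(2,2): no bracket -> illegal
(2,3): flips 1 -> legal
(2,4): no bracket -> illegal
(2,6): no bracket -> illegal
(3,2): flips 1 -> legal
(3,6): flips 1 -> legal
(4,2): no bracket -> illegal
(4,5): flips 2 -> legal
(4,6): no bracket -> illegal
(5,3): no bracket -> illegal
(5,6): flips 1 -> legal
(6,4): no bracket -> illegal
(6,5): no bracket -> illegal
(6,6): no bracket -> illegal
B mobility = 5
-- W to move --
(1,4): no bracket -> illegal
(1,5): flips 1 -> legal
(1,6): no bracket -> illegal
(2,3): no bracket -> illegal
(2,4): flips 1 -> legal
(2,6): no bracket -> illegal
(3,2): no bracket -> illegal
(3,6): no bracket -> illegal
(4,2): flips 1 -> legal
(4,5): no bracket -> illegal
(5,2): no bracket -> illegal
(5,3): flips 2 -> legal
(6,3): no bracket -> illegal
(6,4): flips 1 -> legal
(6,5): no bracket -> illegal
W mobility = 5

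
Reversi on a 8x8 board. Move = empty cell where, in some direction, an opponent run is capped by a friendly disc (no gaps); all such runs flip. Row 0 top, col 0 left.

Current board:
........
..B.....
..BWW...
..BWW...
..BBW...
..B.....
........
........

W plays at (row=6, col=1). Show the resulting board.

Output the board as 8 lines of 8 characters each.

Answer: ........
..B.....
..BWW...
..BWW...
..BWW...
..W.....
.W......
........

Derivation:
Place W at (6,1); scan 8 dirs for brackets.
Dir NW: first cell '.' (not opp) -> no flip
Dir N: first cell '.' (not opp) -> no flip
Dir NE: opp run (5,2) (4,3) capped by W -> flip
Dir W: first cell '.' (not opp) -> no flip
Dir E: first cell '.' (not opp) -> no flip
Dir SW: first cell '.' (not opp) -> no flip
Dir S: first cell '.' (not opp) -> no flip
Dir SE: first cell '.' (not opp) -> no flip
All flips: (4,3) (5,2)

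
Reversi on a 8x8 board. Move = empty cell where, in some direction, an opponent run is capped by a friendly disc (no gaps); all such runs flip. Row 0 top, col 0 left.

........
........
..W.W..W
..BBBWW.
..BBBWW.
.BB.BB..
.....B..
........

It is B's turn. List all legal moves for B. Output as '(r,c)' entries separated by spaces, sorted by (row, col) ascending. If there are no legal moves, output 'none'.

(1,1): flips 1 -> legal
(1,2): flips 1 -> legal
(1,3): no bracket -> illegal
(1,4): flips 1 -> legal
(1,5): flips 1 -> legal
(1,6): no bracket -> illegal
(1,7): no bracket -> illegal
(2,1): no bracket -> illegal
(2,3): no bracket -> illegal
(2,5): flips 2 -> legal
(2,6): flips 1 -> legal
(3,1): no bracket -> illegal
(3,7): flips 3 -> legal
(4,7): flips 2 -> legal
(5,6): flips 1 -> legal
(5,7): no bracket -> illegal

Answer: (1,1) (1,2) (1,4) (1,5) (2,5) (2,6) (3,7) (4,7) (5,6)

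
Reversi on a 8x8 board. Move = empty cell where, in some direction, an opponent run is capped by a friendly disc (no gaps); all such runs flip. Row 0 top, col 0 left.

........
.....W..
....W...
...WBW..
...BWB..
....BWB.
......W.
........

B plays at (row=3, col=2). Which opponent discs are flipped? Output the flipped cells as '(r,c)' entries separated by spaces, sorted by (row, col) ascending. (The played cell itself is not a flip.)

Answer: (3,3)

Derivation:
Dir NW: first cell '.' (not opp) -> no flip
Dir N: first cell '.' (not opp) -> no flip
Dir NE: first cell '.' (not opp) -> no flip
Dir W: first cell '.' (not opp) -> no flip
Dir E: opp run (3,3) capped by B -> flip
Dir SW: first cell '.' (not opp) -> no flip
Dir S: first cell '.' (not opp) -> no flip
Dir SE: first cell 'B' (not opp) -> no flip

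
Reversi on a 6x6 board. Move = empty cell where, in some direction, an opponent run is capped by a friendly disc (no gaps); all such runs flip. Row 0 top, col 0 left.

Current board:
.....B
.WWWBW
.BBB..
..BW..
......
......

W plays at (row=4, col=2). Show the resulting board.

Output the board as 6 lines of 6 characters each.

Answer: .....B
.WWWBW
.BWB..
..WW..
..W...
......

Derivation:
Place W at (4,2); scan 8 dirs for brackets.
Dir NW: first cell '.' (not opp) -> no flip
Dir N: opp run (3,2) (2,2) capped by W -> flip
Dir NE: first cell 'W' (not opp) -> no flip
Dir W: first cell '.' (not opp) -> no flip
Dir E: first cell '.' (not opp) -> no flip
Dir SW: first cell '.' (not opp) -> no flip
Dir S: first cell '.' (not opp) -> no flip
Dir SE: first cell '.' (not opp) -> no flip
All flips: (2,2) (3,2)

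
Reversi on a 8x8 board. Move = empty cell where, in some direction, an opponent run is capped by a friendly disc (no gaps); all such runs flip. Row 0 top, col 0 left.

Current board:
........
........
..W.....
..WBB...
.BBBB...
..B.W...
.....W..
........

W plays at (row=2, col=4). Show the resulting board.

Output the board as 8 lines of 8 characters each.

Place W at (2,4); scan 8 dirs for brackets.
Dir NW: first cell '.' (not opp) -> no flip
Dir N: first cell '.' (not opp) -> no flip
Dir NE: first cell '.' (not opp) -> no flip
Dir W: first cell '.' (not opp) -> no flip
Dir E: first cell '.' (not opp) -> no flip
Dir SW: opp run (3,3) (4,2), next='.' -> no flip
Dir S: opp run (3,4) (4,4) capped by W -> flip
Dir SE: first cell '.' (not opp) -> no flip
All flips: (3,4) (4,4)

Answer: ........
........
..W.W...
..WBW...
.BBBW...
..B.W...
.....W..
........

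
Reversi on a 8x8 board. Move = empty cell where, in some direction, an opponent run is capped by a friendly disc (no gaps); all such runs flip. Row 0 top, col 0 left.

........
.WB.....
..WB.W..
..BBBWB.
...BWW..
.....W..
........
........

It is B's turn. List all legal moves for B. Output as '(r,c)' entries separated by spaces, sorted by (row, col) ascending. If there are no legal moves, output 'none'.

(0,0): flips 2 -> legal
(0,1): no bracket -> illegal
(0,2): no bracket -> illegal
(1,0): flips 1 -> legal
(1,3): no bracket -> illegal
(1,4): flips 1 -> legal
(1,5): no bracket -> illegal
(1,6): flips 1 -> legal
(2,0): no bracket -> illegal
(2,1): flips 1 -> legal
(2,4): no bracket -> illegal
(2,6): no bracket -> illegal
(3,1): no bracket -> illegal
(4,6): flips 2 -> legal
(5,3): no bracket -> illegal
(5,4): flips 2 -> legal
(5,6): flips 1 -> legal
(6,4): no bracket -> illegal
(6,5): no bracket -> illegal
(6,6): flips 2 -> legal

Answer: (0,0) (1,0) (1,4) (1,6) (2,1) (4,6) (5,4) (5,6) (6,6)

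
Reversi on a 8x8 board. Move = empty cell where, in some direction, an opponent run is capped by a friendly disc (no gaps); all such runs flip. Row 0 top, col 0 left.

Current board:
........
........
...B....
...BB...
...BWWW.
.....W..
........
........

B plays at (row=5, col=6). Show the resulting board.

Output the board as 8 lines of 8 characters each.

Answer: ........
........
...B....
...BB...
...BWBW.
.....WB.
........
........

Derivation:
Place B at (5,6); scan 8 dirs for brackets.
Dir NW: opp run (4,5) capped by B -> flip
Dir N: opp run (4,6), next='.' -> no flip
Dir NE: first cell '.' (not opp) -> no flip
Dir W: opp run (5,5), next='.' -> no flip
Dir E: first cell '.' (not opp) -> no flip
Dir SW: first cell '.' (not opp) -> no flip
Dir S: first cell '.' (not opp) -> no flip
Dir SE: first cell '.' (not opp) -> no flip
All flips: (4,5)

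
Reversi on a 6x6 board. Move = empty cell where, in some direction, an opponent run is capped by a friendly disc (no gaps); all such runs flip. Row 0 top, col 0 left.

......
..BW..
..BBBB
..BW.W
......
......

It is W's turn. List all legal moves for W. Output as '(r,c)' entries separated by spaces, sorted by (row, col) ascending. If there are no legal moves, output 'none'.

(0,1): no bracket -> illegal
(0,2): no bracket -> illegal
(0,3): no bracket -> illegal
(1,1): flips 2 -> legal
(1,4): no bracket -> illegal
(1,5): flips 2 -> legal
(2,1): no bracket -> illegal
(3,1): flips 2 -> legal
(3,4): no bracket -> illegal
(4,1): no bracket -> illegal
(4,2): no bracket -> illegal
(4,3): no bracket -> illegal

Answer: (1,1) (1,5) (3,1)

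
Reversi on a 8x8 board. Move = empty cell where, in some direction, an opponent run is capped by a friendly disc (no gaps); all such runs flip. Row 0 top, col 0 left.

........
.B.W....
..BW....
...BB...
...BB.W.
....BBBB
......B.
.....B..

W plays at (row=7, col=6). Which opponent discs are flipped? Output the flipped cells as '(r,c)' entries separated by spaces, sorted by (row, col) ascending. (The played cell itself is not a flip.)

Answer: (5,6) (6,6)

Derivation:
Dir NW: first cell '.' (not opp) -> no flip
Dir N: opp run (6,6) (5,6) capped by W -> flip
Dir NE: first cell '.' (not opp) -> no flip
Dir W: opp run (7,5), next='.' -> no flip
Dir E: first cell '.' (not opp) -> no flip
Dir SW: edge -> no flip
Dir S: edge -> no flip
Dir SE: edge -> no flip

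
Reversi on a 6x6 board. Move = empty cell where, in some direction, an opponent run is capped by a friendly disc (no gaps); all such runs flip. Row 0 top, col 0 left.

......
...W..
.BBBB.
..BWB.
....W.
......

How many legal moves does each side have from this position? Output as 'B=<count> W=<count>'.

-- B to move --
(0,2): flips 1 -> legal
(0,3): flips 1 -> legal
(0,4): flips 1 -> legal
(1,2): no bracket -> illegal
(1,4): no bracket -> illegal
(3,5): no bracket -> illegal
(4,2): flips 1 -> legal
(4,3): flips 1 -> legal
(4,5): no bracket -> illegal
(5,3): no bracket -> illegal
(5,4): flips 1 -> legal
(5,5): flips 2 -> legal
B mobility = 7
-- W to move --
(1,0): no bracket -> illegal
(1,1): flips 1 -> legal
(1,2): no bracket -> illegal
(1,4): flips 2 -> legal
(1,5): flips 1 -> legal
(2,0): no bracket -> illegal
(2,5): no bracket -> illegal
(3,0): no bracket -> illegal
(3,1): flips 2 -> legal
(3,5): flips 2 -> legal
(4,1): no bracket -> illegal
(4,2): no bracket -> illegal
(4,3): no bracket -> illegal
(4,5): no bracket -> illegal
W mobility = 5

Answer: B=7 W=5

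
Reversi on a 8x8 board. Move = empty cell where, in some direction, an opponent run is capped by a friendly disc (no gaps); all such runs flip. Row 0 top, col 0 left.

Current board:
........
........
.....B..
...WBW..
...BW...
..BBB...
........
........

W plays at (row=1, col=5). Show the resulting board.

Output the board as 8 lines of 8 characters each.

Answer: ........
.....W..
.....W..
...WBW..
...BW...
..BBB...
........
........

Derivation:
Place W at (1,5); scan 8 dirs for brackets.
Dir NW: first cell '.' (not opp) -> no flip
Dir N: first cell '.' (not opp) -> no flip
Dir NE: first cell '.' (not opp) -> no flip
Dir W: first cell '.' (not opp) -> no flip
Dir E: first cell '.' (not opp) -> no flip
Dir SW: first cell '.' (not opp) -> no flip
Dir S: opp run (2,5) capped by W -> flip
Dir SE: first cell '.' (not opp) -> no flip
All flips: (2,5)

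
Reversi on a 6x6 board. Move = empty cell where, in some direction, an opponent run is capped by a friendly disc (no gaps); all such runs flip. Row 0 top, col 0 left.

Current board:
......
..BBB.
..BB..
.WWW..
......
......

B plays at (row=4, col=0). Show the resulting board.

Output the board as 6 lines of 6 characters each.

Place B at (4,0); scan 8 dirs for brackets.
Dir NW: edge -> no flip
Dir N: first cell '.' (not opp) -> no flip
Dir NE: opp run (3,1) capped by B -> flip
Dir W: edge -> no flip
Dir E: first cell '.' (not opp) -> no flip
Dir SW: edge -> no flip
Dir S: first cell '.' (not opp) -> no flip
Dir SE: first cell '.' (not opp) -> no flip
All flips: (3,1)

Answer: ......
..BBB.
..BB..
.BWW..
B.....
......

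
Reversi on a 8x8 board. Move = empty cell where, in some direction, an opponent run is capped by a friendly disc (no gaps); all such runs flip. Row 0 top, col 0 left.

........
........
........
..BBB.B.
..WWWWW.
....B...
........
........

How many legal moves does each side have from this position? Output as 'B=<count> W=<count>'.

-- B to move --
(3,1): no bracket -> illegal
(3,5): no bracket -> illegal
(3,7): no bracket -> illegal
(4,1): no bracket -> illegal
(4,7): no bracket -> illegal
(5,1): flips 1 -> legal
(5,2): flips 2 -> legal
(5,3): flips 1 -> legal
(5,5): flips 1 -> legal
(5,6): flips 2 -> legal
(5,7): no bracket -> illegal
B mobility = 5
-- W to move --
(2,1): flips 1 -> legal
(2,2): flips 2 -> legal
(2,3): flips 2 -> legal
(2,4): flips 2 -> legal
(2,5): flips 1 -> legal
(2,6): flips 1 -> legal
(2,7): flips 1 -> legal
(3,1): no bracket -> illegal
(3,5): no bracket -> illegal
(3,7): no bracket -> illegal
(4,1): no bracket -> illegal
(4,7): no bracket -> illegal
(5,3): no bracket -> illegal
(5,5): no bracket -> illegal
(6,3): flips 1 -> legal
(6,4): flips 1 -> legal
(6,5): flips 1 -> legal
W mobility = 10

Answer: B=5 W=10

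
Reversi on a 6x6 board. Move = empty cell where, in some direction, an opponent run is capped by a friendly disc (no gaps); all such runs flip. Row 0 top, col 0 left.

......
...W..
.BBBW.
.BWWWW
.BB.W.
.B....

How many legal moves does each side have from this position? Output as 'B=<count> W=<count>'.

Answer: B=7 W=9

Derivation:
-- B to move --
(0,2): no bracket -> illegal
(0,3): flips 1 -> legal
(0,4): flips 1 -> legal
(1,2): no bracket -> illegal
(1,4): no bracket -> illegal
(1,5): flips 2 -> legal
(2,5): flips 1 -> legal
(4,3): flips 2 -> legal
(4,5): flips 1 -> legal
(5,3): no bracket -> illegal
(5,4): no bracket -> illegal
(5,5): flips 2 -> legal
B mobility = 7
-- W to move --
(1,0): flips 1 -> legal
(1,1): flips 1 -> legal
(1,2): flips 2 -> legal
(1,4): flips 1 -> legal
(2,0): flips 3 -> legal
(3,0): flips 1 -> legal
(4,0): flips 2 -> legal
(4,3): no bracket -> illegal
(5,0): flips 1 -> legal
(5,2): flips 1 -> legal
(5,3): no bracket -> illegal
W mobility = 9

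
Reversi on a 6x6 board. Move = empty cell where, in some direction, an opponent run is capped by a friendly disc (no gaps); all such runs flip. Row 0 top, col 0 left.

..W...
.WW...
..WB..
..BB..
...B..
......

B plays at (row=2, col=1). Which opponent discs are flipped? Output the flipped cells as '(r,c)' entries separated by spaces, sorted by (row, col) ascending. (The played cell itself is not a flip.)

Dir NW: first cell '.' (not opp) -> no flip
Dir N: opp run (1,1), next='.' -> no flip
Dir NE: opp run (1,2), next='.' -> no flip
Dir W: first cell '.' (not opp) -> no flip
Dir E: opp run (2,2) capped by B -> flip
Dir SW: first cell '.' (not opp) -> no flip
Dir S: first cell '.' (not opp) -> no flip
Dir SE: first cell 'B' (not opp) -> no flip

Answer: (2,2)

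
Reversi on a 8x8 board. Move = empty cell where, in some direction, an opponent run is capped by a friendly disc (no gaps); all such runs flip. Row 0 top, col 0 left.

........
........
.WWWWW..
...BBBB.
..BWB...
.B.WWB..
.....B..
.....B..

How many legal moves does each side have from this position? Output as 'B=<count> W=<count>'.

-- B to move --
(1,0): no bracket -> illegal
(1,1): flips 1 -> legal
(1,2): flips 1 -> legal
(1,3): flips 2 -> legal
(1,4): flips 2 -> legal
(1,5): flips 2 -> legal
(1,6): flips 1 -> legal
(2,0): no bracket -> illegal
(2,6): no bracket -> illegal
(3,0): no bracket -> illegal
(3,1): no bracket -> illegal
(3,2): flips 2 -> legal
(4,5): no bracket -> illegal
(5,2): flips 3 -> legal
(6,2): flips 1 -> legal
(6,3): flips 2 -> legal
(6,4): flips 2 -> legal
B mobility = 11
-- W to move --
(2,6): flips 2 -> legal
(2,7): no bracket -> illegal
(3,1): flips 1 -> legal
(3,2): no bracket -> illegal
(3,7): no bracket -> illegal
(4,0): no bracket -> illegal
(4,1): flips 1 -> legal
(4,5): flips 3 -> legal
(4,6): flips 1 -> legal
(4,7): flips 1 -> legal
(5,0): no bracket -> illegal
(5,2): no bracket -> illegal
(5,6): flips 1 -> legal
(6,0): flips 3 -> legal
(6,1): no bracket -> illegal
(6,2): no bracket -> illegal
(6,4): no bracket -> illegal
(6,6): flips 3 -> legal
(7,4): no bracket -> illegal
(7,6): flips 1 -> legal
W mobility = 10

Answer: B=11 W=10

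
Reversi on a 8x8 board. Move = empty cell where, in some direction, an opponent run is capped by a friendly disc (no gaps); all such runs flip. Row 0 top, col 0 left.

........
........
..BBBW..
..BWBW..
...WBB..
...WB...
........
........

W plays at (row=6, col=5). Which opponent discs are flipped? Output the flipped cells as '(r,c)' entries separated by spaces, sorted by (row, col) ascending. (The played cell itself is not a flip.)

Dir NW: opp run (5,4) capped by W -> flip
Dir N: first cell '.' (not opp) -> no flip
Dir NE: first cell '.' (not opp) -> no flip
Dir W: first cell '.' (not opp) -> no flip
Dir E: first cell '.' (not opp) -> no flip
Dir SW: first cell '.' (not opp) -> no flip
Dir S: first cell '.' (not opp) -> no flip
Dir SE: first cell '.' (not opp) -> no flip

Answer: (5,4)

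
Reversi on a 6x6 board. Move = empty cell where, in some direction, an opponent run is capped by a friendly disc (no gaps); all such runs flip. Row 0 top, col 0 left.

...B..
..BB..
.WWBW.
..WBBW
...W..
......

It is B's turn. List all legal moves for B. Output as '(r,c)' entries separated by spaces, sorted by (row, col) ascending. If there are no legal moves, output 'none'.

Answer: (1,1) (1,4) (1,5) (2,0) (2,5) (3,0) (3,1) (4,1) (4,2) (5,2) (5,3)

Derivation:
(1,0): no bracket -> illegal
(1,1): flips 1 -> legal
(1,4): flips 1 -> legal
(1,5): flips 1 -> legal
(2,0): flips 2 -> legal
(2,5): flips 1 -> legal
(3,0): flips 1 -> legal
(3,1): flips 2 -> legal
(4,1): flips 1 -> legal
(4,2): flips 2 -> legal
(4,4): no bracket -> illegal
(4,5): no bracket -> illegal
(5,2): flips 1 -> legal
(5,3): flips 1 -> legal
(5,4): no bracket -> illegal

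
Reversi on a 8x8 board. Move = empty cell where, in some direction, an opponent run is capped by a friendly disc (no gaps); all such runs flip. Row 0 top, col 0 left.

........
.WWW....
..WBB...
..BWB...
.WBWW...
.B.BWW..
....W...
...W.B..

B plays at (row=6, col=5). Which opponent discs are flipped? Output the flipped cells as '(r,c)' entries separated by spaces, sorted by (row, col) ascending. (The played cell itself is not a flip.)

Answer: (4,3) (5,4)

Derivation:
Dir NW: opp run (5,4) (4,3) capped by B -> flip
Dir N: opp run (5,5), next='.' -> no flip
Dir NE: first cell '.' (not opp) -> no flip
Dir W: opp run (6,4), next='.' -> no flip
Dir E: first cell '.' (not opp) -> no flip
Dir SW: first cell '.' (not opp) -> no flip
Dir S: first cell 'B' (not opp) -> no flip
Dir SE: first cell '.' (not opp) -> no flip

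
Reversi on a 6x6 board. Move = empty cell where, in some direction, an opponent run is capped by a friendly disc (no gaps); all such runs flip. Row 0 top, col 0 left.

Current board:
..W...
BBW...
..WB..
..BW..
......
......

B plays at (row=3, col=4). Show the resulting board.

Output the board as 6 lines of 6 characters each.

Answer: ..W...
BBW...
..WB..
..BBB.
......
......

Derivation:
Place B at (3,4); scan 8 dirs for brackets.
Dir NW: first cell 'B' (not opp) -> no flip
Dir N: first cell '.' (not opp) -> no flip
Dir NE: first cell '.' (not opp) -> no flip
Dir W: opp run (3,3) capped by B -> flip
Dir E: first cell '.' (not opp) -> no flip
Dir SW: first cell '.' (not opp) -> no flip
Dir S: first cell '.' (not opp) -> no flip
Dir SE: first cell '.' (not opp) -> no flip
All flips: (3,3)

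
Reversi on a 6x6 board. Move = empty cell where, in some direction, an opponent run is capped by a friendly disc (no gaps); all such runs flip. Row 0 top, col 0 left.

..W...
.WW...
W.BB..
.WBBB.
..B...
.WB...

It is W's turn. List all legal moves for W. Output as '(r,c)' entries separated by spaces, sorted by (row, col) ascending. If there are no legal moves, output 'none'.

(1,3): flips 1 -> legal
(1,4): no bracket -> illegal
(2,1): no bracket -> illegal
(2,4): flips 2 -> legal
(2,5): no bracket -> illegal
(3,5): flips 3 -> legal
(4,1): no bracket -> illegal
(4,3): no bracket -> illegal
(4,4): flips 2 -> legal
(4,5): flips 2 -> legal
(5,3): flips 2 -> legal

Answer: (1,3) (2,4) (3,5) (4,4) (4,5) (5,3)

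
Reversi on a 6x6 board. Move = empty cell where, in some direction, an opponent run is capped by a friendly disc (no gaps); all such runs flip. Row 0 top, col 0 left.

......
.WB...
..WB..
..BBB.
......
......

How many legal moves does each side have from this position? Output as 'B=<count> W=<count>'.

-- B to move --
(0,0): flips 2 -> legal
(0,1): no bracket -> illegal
(0,2): no bracket -> illegal
(1,0): flips 1 -> legal
(1,3): no bracket -> illegal
(2,0): no bracket -> illegal
(2,1): flips 1 -> legal
(3,1): no bracket -> illegal
B mobility = 3
-- W to move --
(0,1): no bracket -> illegal
(0,2): flips 1 -> legal
(0,3): no bracket -> illegal
(1,3): flips 1 -> legal
(1,4): no bracket -> illegal
(2,1): no bracket -> illegal
(2,4): flips 1 -> legal
(2,5): no bracket -> illegal
(3,1): no bracket -> illegal
(3,5): no bracket -> illegal
(4,1): no bracket -> illegal
(4,2): flips 1 -> legal
(4,3): no bracket -> illegal
(4,4): flips 1 -> legal
(4,5): no bracket -> illegal
W mobility = 5

Answer: B=3 W=5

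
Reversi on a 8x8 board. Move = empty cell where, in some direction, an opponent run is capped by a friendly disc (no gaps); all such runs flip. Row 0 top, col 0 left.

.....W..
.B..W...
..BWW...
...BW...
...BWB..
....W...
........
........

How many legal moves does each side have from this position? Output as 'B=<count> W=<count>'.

Answer: B=8 W=9

Derivation:
-- B to move --
(0,3): no bracket -> illegal
(0,4): no bracket -> illegal
(0,6): no bracket -> illegal
(1,2): flips 2 -> legal
(1,3): flips 1 -> legal
(1,5): flips 1 -> legal
(1,6): no bracket -> illegal
(2,5): flips 3 -> legal
(3,2): no bracket -> illegal
(3,5): flips 1 -> legal
(5,3): no bracket -> illegal
(5,5): flips 1 -> legal
(6,3): flips 1 -> legal
(6,4): no bracket -> illegal
(6,5): flips 1 -> legal
B mobility = 8
-- W to move --
(0,0): flips 3 -> legal
(0,1): no bracket -> illegal
(0,2): no bracket -> illegal
(1,0): no bracket -> illegal
(1,2): no bracket -> illegal
(1,3): no bracket -> illegal
(2,0): no bracket -> illegal
(2,1): flips 1 -> legal
(3,1): no bracket -> illegal
(3,2): flips 2 -> legal
(3,5): no bracket -> illegal
(3,6): flips 1 -> legal
(4,2): flips 2 -> legal
(4,6): flips 1 -> legal
(5,2): flips 1 -> legal
(5,3): flips 2 -> legal
(5,5): no bracket -> illegal
(5,6): flips 1 -> legal
W mobility = 9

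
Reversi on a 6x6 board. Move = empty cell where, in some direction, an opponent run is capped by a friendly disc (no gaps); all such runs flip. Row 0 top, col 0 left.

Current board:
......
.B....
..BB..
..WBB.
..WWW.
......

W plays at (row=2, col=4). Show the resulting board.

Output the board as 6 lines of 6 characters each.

Answer: ......
.B....
..BBW.
..WWW.
..WWW.
......

Derivation:
Place W at (2,4); scan 8 dirs for brackets.
Dir NW: first cell '.' (not opp) -> no flip
Dir N: first cell '.' (not opp) -> no flip
Dir NE: first cell '.' (not opp) -> no flip
Dir W: opp run (2,3) (2,2), next='.' -> no flip
Dir E: first cell '.' (not opp) -> no flip
Dir SW: opp run (3,3) capped by W -> flip
Dir S: opp run (3,4) capped by W -> flip
Dir SE: first cell '.' (not opp) -> no flip
All flips: (3,3) (3,4)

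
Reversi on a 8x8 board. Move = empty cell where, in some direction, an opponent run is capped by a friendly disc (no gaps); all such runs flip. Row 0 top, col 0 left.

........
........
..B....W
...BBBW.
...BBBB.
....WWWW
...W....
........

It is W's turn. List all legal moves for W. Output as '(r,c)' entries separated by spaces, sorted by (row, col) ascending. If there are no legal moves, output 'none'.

Answer: (1,1) (2,3) (2,4) (2,5) (3,2) (3,7)

Derivation:
(1,1): flips 3 -> legal
(1,2): no bracket -> illegal
(1,3): no bracket -> illegal
(2,1): no bracket -> illegal
(2,3): flips 2 -> legal
(2,4): flips 4 -> legal
(2,5): flips 2 -> legal
(2,6): no bracket -> illegal
(3,1): no bracket -> illegal
(3,2): flips 4 -> legal
(3,7): flips 1 -> legal
(4,2): no bracket -> illegal
(4,7): no bracket -> illegal
(5,2): no bracket -> illegal
(5,3): no bracket -> illegal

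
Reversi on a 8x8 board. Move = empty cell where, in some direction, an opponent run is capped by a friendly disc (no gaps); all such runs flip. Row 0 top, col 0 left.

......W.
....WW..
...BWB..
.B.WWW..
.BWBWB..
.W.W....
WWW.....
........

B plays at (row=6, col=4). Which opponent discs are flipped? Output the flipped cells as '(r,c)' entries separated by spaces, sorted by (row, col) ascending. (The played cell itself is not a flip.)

Dir NW: opp run (5,3) (4,2) capped by B -> flip
Dir N: first cell '.' (not opp) -> no flip
Dir NE: first cell '.' (not opp) -> no flip
Dir W: first cell '.' (not opp) -> no flip
Dir E: first cell '.' (not opp) -> no flip
Dir SW: first cell '.' (not opp) -> no flip
Dir S: first cell '.' (not opp) -> no flip
Dir SE: first cell '.' (not opp) -> no flip

Answer: (4,2) (5,3)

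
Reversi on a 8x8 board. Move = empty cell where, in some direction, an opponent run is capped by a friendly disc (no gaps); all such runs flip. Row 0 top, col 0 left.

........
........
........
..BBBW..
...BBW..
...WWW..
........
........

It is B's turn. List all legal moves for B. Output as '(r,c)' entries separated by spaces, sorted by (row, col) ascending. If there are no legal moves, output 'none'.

Answer: (2,6) (3,6) (4,6) (5,6) (6,2) (6,3) (6,4) (6,5) (6,6)

Derivation:
(2,4): no bracket -> illegal
(2,5): no bracket -> illegal
(2,6): flips 1 -> legal
(3,6): flips 1 -> legal
(4,2): no bracket -> illegal
(4,6): flips 1 -> legal
(5,2): no bracket -> illegal
(5,6): flips 1 -> legal
(6,2): flips 1 -> legal
(6,3): flips 1 -> legal
(6,4): flips 1 -> legal
(6,5): flips 1 -> legal
(6,6): flips 1 -> legal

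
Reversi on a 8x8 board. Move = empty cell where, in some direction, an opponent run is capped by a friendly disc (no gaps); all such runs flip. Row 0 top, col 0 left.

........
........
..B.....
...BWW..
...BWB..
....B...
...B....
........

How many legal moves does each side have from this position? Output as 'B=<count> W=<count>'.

-- B to move --
(2,3): flips 1 -> legal
(2,4): flips 2 -> legal
(2,5): flips 2 -> legal
(2,6): no bracket -> illegal
(3,6): flips 2 -> legal
(4,6): no bracket -> illegal
(5,3): no bracket -> illegal
(5,5): flips 1 -> legal
B mobility = 5
-- W to move --
(1,1): flips 2 -> legal
(1,2): no bracket -> illegal
(1,3): no bracket -> illegal
(2,1): no bracket -> illegal
(2,3): no bracket -> illegal
(2,4): no bracket -> illegal
(3,1): no bracket -> illegal
(3,2): flips 1 -> legal
(3,6): no bracket -> illegal
(4,2): flips 1 -> legal
(4,6): flips 1 -> legal
(5,2): flips 1 -> legal
(5,3): no bracket -> illegal
(5,5): flips 1 -> legal
(5,6): flips 1 -> legal
(6,2): no bracket -> illegal
(6,4): flips 1 -> legal
(6,5): no bracket -> illegal
(7,2): no bracket -> illegal
(7,3): no bracket -> illegal
(7,4): no bracket -> illegal
W mobility = 8

Answer: B=5 W=8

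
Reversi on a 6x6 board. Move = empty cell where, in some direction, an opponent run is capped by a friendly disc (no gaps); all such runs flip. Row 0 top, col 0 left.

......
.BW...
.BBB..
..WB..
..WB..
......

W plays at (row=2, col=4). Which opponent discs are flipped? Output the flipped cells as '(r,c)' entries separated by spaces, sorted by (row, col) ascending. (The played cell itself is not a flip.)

Dir NW: first cell '.' (not opp) -> no flip
Dir N: first cell '.' (not opp) -> no flip
Dir NE: first cell '.' (not opp) -> no flip
Dir W: opp run (2,3) (2,2) (2,1), next='.' -> no flip
Dir E: first cell '.' (not opp) -> no flip
Dir SW: opp run (3,3) capped by W -> flip
Dir S: first cell '.' (not opp) -> no flip
Dir SE: first cell '.' (not opp) -> no flip

Answer: (3,3)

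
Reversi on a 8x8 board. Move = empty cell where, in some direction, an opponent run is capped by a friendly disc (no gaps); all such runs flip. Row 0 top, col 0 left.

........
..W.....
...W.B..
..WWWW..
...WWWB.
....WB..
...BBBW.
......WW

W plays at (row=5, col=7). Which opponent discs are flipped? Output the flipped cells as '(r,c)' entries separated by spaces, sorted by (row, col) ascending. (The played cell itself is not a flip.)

Dir NW: opp run (4,6) capped by W -> flip
Dir N: first cell '.' (not opp) -> no flip
Dir NE: edge -> no flip
Dir W: first cell '.' (not opp) -> no flip
Dir E: edge -> no flip
Dir SW: first cell 'W' (not opp) -> no flip
Dir S: first cell '.' (not opp) -> no flip
Dir SE: edge -> no flip

Answer: (4,6)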